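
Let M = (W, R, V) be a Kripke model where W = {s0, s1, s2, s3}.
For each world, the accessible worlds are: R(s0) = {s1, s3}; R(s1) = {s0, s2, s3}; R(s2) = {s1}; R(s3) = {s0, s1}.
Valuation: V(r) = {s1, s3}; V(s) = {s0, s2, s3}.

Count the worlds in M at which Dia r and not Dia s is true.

Let φ = Dia r and not Dia s. Evaluate φ at each world:
  s0 (successors {s1, s3}): φ is false.
  s1 (successors {s0, s2, s3}): φ is false.
  s2 (successors {s1}): φ is true.
  s3 (successors {s0, s1}): φ is false.
For instance, at s1:
  At s1: Dia r is true, not Dia s is false, so Dia r and not Dia s is false.
    At s1: Dia r requires r at some successor in {s0, s2, s3}.
      r holds at s3, so Dia r is true at s1.
    At s1: Dia s is true, so not Dia s is false.
      At s1: Dia s requires s at some successor in {s0, s2, s3}.
        s holds at s0, so Dia s is true at s1.
Satisfying worlds: {s2}

1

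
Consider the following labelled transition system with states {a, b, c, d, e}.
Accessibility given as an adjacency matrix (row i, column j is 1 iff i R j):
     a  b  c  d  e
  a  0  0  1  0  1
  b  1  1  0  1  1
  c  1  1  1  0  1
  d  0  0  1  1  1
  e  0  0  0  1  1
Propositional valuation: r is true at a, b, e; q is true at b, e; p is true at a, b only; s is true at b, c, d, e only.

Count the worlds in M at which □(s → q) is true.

Let φ = □(s → q). Evaluate φ at each world:
  a (successors {c, e}): φ is false.
  b (successors {a, b, d, e}): φ is false.
  c (successors {a, b, c, e}): φ is false.
  d (successors {c, d, e}): φ is false.
  e (successors {d, e}): φ is false.
For instance, at c:
  At c: □(s → q) requires s → q at every successor {a, b, c, e}.
    s → q fails at c, so □(s → q) is false at c.
Satisfying worlds: none.

0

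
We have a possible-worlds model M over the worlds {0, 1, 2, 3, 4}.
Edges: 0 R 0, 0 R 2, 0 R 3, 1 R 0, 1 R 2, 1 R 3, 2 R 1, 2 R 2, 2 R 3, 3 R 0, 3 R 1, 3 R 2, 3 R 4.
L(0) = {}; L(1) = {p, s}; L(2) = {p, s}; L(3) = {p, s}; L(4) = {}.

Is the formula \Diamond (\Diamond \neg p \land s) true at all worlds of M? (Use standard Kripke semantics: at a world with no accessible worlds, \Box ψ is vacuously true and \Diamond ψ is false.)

Let φ = \Diamond (\Diamond \neg p \land s). Evaluate φ at each world:
  0 (successors {0, 2, 3}): φ is true.
  1 (successors {0, 2, 3}): φ is true.
  2 (successors {1, 2, 3}): φ is true.
  3 (successors {0, 1, 2, 4}): φ is true.
  4 (successors ∅): φ is false.
Detail at 4 (counterexample):
  At 4: no accessible worlds, so \Diamond (\Diamond \neg p \land s) is false.

No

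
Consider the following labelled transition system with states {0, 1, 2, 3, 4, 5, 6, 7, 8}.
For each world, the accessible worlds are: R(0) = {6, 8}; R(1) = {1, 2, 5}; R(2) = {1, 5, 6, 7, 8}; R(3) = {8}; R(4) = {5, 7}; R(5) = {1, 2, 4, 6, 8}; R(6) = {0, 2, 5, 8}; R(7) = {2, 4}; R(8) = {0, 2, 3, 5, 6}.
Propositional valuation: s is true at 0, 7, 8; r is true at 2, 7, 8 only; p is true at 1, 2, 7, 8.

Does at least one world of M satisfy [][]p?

Let φ = [][]p. Evaluate φ at each world:
  0 (successors {6, 8}): φ is false.
  1 (successors {1, 2, 5}): φ is false.
  2 (successors {1, 5, 6, 7, 8}): φ is false.
  3 (successors {8}): φ is false.
  4 (successors {5, 7}): φ is false.
  5 (successors {1, 2, 4, 6, 8}): φ is false.
  6 (successors {0, 2, 5, 8}): φ is false.
  7 (successors {2, 4}): φ is false.
  8 (successors {0, 2, 3, 5, 6}): φ is false.
For instance, at 5:
  At 5: [][]p requires []p at every successor {1, 2, 4, 6, 8}.
    []p fails at 1, so [][]p is false at 5.
      At 1: []p requires p at every successor {1, 2, 5}.
        p fails at 5, so []p is false at 1.

No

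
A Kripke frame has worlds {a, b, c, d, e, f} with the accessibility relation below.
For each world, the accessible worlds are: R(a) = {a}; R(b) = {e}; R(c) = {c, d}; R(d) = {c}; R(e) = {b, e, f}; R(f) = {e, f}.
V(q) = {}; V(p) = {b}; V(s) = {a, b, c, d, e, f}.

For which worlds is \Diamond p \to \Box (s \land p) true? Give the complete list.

a, b, c, d, f

Let φ = \Diamond p \to \Box (s \land p). Evaluate φ at each world:
  a (successors {a}): φ is true.
  b (successors {e}): φ is true.
  c (successors {c, d}): φ is true.
  d (successors {c}): φ is true.
  e (successors {b, e, f}): φ is false.
  f (successors {e, f}): φ is true.
For instance, at f:
  At f: \Diamond p is false, \Box (s \land p) is false, so \Diamond p \to \Box (s \land p) is true.
    At f: \Diamond p requires p at some successor in {e, f}.
      At e: p is false.
      At f: p is false.
    So \Diamond p is false at f.
    At f: \Box (s \land p) requires s \land p at every successor {e, f}.
      s \land p fails at e, so \Box (s \land p) is false at f.
Satisfying worlds: {a, b, c, d, f}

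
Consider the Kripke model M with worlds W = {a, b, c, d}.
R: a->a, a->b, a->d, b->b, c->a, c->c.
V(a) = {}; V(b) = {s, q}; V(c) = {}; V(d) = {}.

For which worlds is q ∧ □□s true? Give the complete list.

Let φ = q ∧ □□s. Evaluate φ at each world:
  a (successors {a, b, d}): φ is false.
  b (successors {b}): φ is true.
  c (successors {a, c}): φ is false.
  d (successors ∅): φ is false.
For instance, at b:
  At b: q is true, □□s is true, so q ∧ □□s is true.
    At b: □□s requires □s at every successor {b}.
      At b: □s is true.
    So □□s is true at b.
Satisfying worlds: {b}

b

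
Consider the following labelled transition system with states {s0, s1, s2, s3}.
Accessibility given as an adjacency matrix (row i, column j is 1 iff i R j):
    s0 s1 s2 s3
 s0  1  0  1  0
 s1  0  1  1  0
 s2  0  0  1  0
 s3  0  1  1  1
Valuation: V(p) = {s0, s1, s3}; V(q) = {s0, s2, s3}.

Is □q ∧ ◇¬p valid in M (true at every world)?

No

Let φ = □q ∧ ◇¬p. Evaluate φ at each world:
  s0 (successors {s0, s2}): φ is true.
  s1 (successors {s1, s2}): φ is false.
  s2 (successors {s2}): φ is true.
  s3 (successors {s1, s2, s3}): φ is false.
Detail at s1 (counterexample):
  At s1: □q is false, ◇¬p is true, so □q ∧ ◇¬p is false.
    At s1: □q requires q at every successor {s1, s2}.
      q fails at s1, so □q is false at s1.
    At s1: ◇¬p requires ¬p at some successor in {s1, s2}.
      ¬p holds at s2, so ◇¬p is true at s1.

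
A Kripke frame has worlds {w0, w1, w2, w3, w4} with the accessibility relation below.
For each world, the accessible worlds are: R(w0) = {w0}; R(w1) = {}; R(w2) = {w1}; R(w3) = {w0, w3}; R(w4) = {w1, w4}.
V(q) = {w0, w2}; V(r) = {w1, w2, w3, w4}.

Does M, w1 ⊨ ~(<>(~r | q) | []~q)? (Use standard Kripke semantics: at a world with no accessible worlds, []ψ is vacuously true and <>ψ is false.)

No

At w1: <>(~r | q) | []~q is true, so ~(<>(~r | q) | []~q) is false.
  At w1: <>(~r | q) is false, []~q is true, so <>(~r | q) | []~q is true.
    At w1: no accessible worlds, so <>(~r | q) is false.
    At w1: no accessible worlds, so []~q holds vacuously.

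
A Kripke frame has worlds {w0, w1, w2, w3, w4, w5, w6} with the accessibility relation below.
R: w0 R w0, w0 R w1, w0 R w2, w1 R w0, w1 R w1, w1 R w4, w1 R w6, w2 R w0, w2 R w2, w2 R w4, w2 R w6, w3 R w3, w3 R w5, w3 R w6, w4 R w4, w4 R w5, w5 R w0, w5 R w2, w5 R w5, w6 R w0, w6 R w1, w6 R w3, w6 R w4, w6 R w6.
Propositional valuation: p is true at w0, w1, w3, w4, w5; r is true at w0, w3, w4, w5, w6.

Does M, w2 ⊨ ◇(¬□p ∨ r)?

Yes

At w2: ◇(¬□p ∨ r) requires ¬□p ∨ r at some successor in {w0, w2, w4, w6}.
  ¬□p ∨ r holds at w0, so ◇(¬□p ∨ r) is true at w2.
    At w0: ¬□p is true, r is true, so ¬□p ∨ r is true.
      At w0: □p is false, so ¬□p is true.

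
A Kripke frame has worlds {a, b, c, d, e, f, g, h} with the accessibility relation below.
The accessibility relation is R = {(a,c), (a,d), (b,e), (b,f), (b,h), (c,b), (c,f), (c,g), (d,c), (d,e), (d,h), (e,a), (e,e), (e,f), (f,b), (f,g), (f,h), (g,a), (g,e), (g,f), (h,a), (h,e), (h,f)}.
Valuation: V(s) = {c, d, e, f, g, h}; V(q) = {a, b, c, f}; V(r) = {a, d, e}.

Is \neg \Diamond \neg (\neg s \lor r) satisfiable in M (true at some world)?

No

Recall that \Diamond ψ holds at a world iff ψ holds at some accessible world.
Let φ = \neg \Diamond \neg (\neg s \lor r). Evaluate φ at each world:
  a (successors {c, d}): φ is false.
  b (successors {e, f, h}): φ is false.
  c (successors {b, f, g}): φ is false.
  d (successors {c, e, h}): φ is false.
  e (successors {a, e, f}): φ is false.
  f (successors {b, g, h}): φ is false.
  g (successors {a, e, f}): φ is false.
  h (successors {a, e, f}): φ is false.
For instance, at a:
  At a: \Diamond \neg (\neg s \lor r) is true, so \neg \Diamond \neg (\neg s \lor r) is false.
    At a: \Diamond \neg (\neg s \lor r) requires \neg (\neg s \lor r) at some successor in {c, d}.
      \neg (\neg s \lor r) holds at c, so \Diamond \neg (\neg s \lor r) is true at a.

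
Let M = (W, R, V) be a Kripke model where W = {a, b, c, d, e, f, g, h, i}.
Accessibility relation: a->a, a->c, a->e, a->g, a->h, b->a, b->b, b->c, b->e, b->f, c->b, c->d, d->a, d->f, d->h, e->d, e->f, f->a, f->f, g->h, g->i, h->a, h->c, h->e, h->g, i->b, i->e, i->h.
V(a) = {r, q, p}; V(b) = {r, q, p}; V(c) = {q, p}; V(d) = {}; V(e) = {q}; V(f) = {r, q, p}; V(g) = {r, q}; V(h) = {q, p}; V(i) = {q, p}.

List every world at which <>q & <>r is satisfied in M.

Recall that <>ψ holds at a world iff ψ holds at some accessible world.
Let φ = <>q & <>r. Evaluate φ at each world:
  a (successors {a, c, e, g, h}): φ is true.
  b (successors {a, b, c, e, f}): φ is true.
  c (successors {b, d}): φ is true.
  d (successors {a, f, h}): φ is true.
  e (successors {d, f}): φ is true.
  f (successors {a, f}): φ is true.
  g (successors {h, i}): φ is false.
  h (successors {a, c, e, g}): φ is true.
  i (successors {b, e, h}): φ is true.
For instance, at b:
  At b: <>q is true, <>r is true, so <>q & <>r is true.
    At b: <>q requires q at some successor in {a, b, c, e, f}.
      q holds at a, so <>q is true at b.
    At b: <>r requires r at some successor in {a, b, c, e, f}.
      r holds at a, so <>r is true at b.
Satisfying worlds: {a, b, c, d, e, f, h, i}

a, b, c, d, e, f, h, i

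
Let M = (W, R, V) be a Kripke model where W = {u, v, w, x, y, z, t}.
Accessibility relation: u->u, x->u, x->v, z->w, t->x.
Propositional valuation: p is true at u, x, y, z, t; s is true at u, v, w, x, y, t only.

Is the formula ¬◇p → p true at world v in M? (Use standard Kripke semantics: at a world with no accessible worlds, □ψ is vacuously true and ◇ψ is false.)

At v: ¬◇p is true, p is false, so ¬◇p → p is false.
  At v: ◇p is false, so ¬◇p is true.
    At v: no accessible worlds, so ◇p is false.

No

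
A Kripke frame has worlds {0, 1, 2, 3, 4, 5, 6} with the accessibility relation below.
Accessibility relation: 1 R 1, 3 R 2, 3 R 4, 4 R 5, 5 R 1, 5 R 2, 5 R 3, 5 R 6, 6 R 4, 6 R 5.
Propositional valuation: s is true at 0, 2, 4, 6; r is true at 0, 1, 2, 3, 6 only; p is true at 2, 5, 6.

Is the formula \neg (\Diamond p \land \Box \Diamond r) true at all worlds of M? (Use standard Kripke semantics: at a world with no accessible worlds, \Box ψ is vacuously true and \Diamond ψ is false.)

No

Let φ = \neg (\Diamond p \land \Box \Diamond r). Evaluate φ at each world:
  0 (successors ∅): φ is true.
  1 (successors {1}): φ is true.
  2 (successors ∅): φ is true.
  3 (successors {2, 4}): φ is true.
  4 (successors {5}): φ is false.
  5 (successors {1, 2, 3, 6}): φ is true.
  6 (successors {4, 5}): φ is true.
Detail at 4 (counterexample):
  At 4: \Diamond p \land \Box \Diamond r is true, so \neg (\Diamond p \land \Box \Diamond r) is false.
    At 4: \Diamond p is true, \Box \Diamond r is true, so \Diamond p \land \Box \Diamond r is true.
      At 4: \Diamond p requires p at some successor in {5}.
        p holds at 5, so \Diamond p is true at 4.
      At 4: \Box \Diamond r requires \Diamond r at every successor {5}.
        At 5: \Diamond r is true.
      So \Box \Diamond r is true at 4.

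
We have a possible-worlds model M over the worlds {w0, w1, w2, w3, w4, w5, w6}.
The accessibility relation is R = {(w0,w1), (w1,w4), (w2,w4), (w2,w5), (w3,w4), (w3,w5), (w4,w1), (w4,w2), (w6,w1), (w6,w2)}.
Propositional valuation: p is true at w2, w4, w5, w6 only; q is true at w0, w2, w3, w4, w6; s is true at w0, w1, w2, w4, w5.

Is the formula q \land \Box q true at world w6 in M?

No

At w6: q is true, \Box q is false, so q \land \Box q is false.
  At w6: \Box q requires q at every successor {w1, w2}.
    q fails at w1, so \Box q is false at w6.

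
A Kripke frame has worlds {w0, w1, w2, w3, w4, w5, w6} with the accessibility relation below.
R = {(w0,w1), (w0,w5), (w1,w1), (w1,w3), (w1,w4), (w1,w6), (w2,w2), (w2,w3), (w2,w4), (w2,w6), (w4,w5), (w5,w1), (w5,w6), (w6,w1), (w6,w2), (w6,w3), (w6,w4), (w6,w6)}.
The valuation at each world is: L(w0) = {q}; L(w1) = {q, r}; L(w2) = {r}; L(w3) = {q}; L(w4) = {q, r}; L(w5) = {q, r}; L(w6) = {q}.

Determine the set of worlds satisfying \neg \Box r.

w1, w2, w5, w6

Let φ = \neg \Box r. Evaluate φ at each world:
  w0 (successors {w1, w5}): φ is false.
  w1 (successors {w1, w3, w4, w6}): φ is true.
  w2 (successors {w2, w3, w4, w6}): φ is true.
  w3 (successors ∅): φ is false.
  w4 (successors {w5}): φ is false.
  w5 (successors {w1, w6}): φ is true.
  w6 (successors {w1, w2, w3, w4, w6}): φ is true.
For instance, at w6:
  At w6: \Box r is false, so \neg \Box r is true.
    At w6: \Box r requires r at every successor {w1, w2, w3, w4, w6}.
      r fails at w3, so \Box r is false at w6.
Satisfying worlds: {w1, w2, w5, w6}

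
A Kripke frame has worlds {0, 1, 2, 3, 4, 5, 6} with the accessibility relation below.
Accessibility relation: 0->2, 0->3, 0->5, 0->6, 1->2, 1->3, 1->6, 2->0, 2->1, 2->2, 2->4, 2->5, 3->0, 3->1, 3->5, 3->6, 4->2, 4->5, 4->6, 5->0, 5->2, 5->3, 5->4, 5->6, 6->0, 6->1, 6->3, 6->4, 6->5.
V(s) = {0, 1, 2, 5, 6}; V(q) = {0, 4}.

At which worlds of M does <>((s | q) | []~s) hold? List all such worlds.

Let φ = <>((s | q) | []~s). Evaluate φ at each world:
  0 (successors {2, 3, 5, 6}): φ is true.
  1 (successors {2, 3, 6}): φ is true.
  2 (successors {0, 1, 2, 4, 5}): φ is true.
  3 (successors {0, 1, 5, 6}): φ is true.
  4 (successors {2, 5, 6}): φ is true.
  5 (successors {0, 2, 3, 4, 6}): φ is true.
  6 (successors {0, 1, 3, 4, 5}): φ is true.
For instance, at 0:
  At 0: <>((s | q) | []~s) requires (s | q) | []~s at some successor in {2, 3, 5, 6}.
    (s | q) | []~s holds at 2, so <>((s | q) | []~s) is true at 0.
      At 2: s | q is true, []~s is false, so (s | q) | []~s is true.
Satisfying worlds: {0, 1, 2, 3, 4, 5, 6}

0, 1, 2, 3, 4, 5, 6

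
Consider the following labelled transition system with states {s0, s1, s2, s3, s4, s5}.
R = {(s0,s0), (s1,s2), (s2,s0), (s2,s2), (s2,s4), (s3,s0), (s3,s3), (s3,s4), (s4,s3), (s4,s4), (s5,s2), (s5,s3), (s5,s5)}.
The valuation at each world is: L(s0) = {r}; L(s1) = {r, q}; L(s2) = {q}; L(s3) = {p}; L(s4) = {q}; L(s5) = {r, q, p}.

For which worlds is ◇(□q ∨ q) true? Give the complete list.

s1, s2, s3, s4, s5

Recall that □ψ holds at a world iff ψ holds at every accessible world, and ◇ψ holds iff ψ holds at some accessible world.
Let φ = ◇(□q ∨ q). Evaluate φ at each world:
  s0 (successors {s0}): φ is false.
  s1 (successors {s2}): φ is true.
  s2 (successors {s0, s2, s4}): φ is true.
  s3 (successors {s0, s3, s4}): φ is true.
  s4 (successors {s3, s4}): φ is true.
  s5 (successors {s2, s3, s5}): φ is true.
For instance, at s4:
  At s4: ◇(□q ∨ q) requires □q ∨ q at some successor in {s3, s4}.
    □q ∨ q holds at s4, so ◇(□q ∨ q) is true at s4.
      At s4: □q is false, q is true, so □q ∨ q is true.
Satisfying worlds: {s1, s2, s3, s4, s5}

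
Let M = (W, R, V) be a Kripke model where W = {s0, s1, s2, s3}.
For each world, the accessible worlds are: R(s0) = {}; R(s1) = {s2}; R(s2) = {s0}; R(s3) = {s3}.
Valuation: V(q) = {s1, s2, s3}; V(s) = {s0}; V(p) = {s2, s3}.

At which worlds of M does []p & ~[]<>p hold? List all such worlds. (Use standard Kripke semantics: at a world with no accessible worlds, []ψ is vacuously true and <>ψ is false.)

s1

Let φ = []p & ~[]<>p. Evaluate φ at each world:
  s0 (successors ∅): φ is false.
  s1 (successors {s2}): φ is true.
  s2 (successors {s0}): φ is false.
  s3 (successors {s3}): φ is false.
For instance, at s2:
  At s2: []p is false, ~[]<>p is true, so []p & ~[]<>p is false.
    At s2: []p requires p at every successor {s0}.
      p fails at s0, so []p is false at s2.
    At s2: []<>p is false, so ~[]<>p is true.
      At s2: []<>p requires <>p at every successor {s0}.
        <>p fails at s0, so []<>p is false at s2.
Satisfying worlds: {s1}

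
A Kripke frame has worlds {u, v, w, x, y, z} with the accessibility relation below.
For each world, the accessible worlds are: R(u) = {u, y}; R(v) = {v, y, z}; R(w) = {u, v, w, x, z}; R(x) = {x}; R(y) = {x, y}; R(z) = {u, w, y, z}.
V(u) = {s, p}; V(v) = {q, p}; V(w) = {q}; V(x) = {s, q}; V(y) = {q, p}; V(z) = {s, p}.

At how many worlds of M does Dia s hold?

6

Recall that Dia ψ holds at a world iff ψ holds at some accessible world.
Let φ = Dia s. Evaluate φ at each world:
  u (successors {u, y}): φ is true.
  v (successors {v, y, z}): φ is true.
  w (successors {u, v, w, x, z}): φ is true.
  x (successors {x}): φ is true.
  y (successors {x, y}): φ is true.
  z (successors {u, w, y, z}): φ is true.
For instance, at u:
  At u: Dia s requires s at some successor in {u, y}.
    s holds at u, so Dia s is true at u.
Satisfying worlds: {u, v, w, x, y, z}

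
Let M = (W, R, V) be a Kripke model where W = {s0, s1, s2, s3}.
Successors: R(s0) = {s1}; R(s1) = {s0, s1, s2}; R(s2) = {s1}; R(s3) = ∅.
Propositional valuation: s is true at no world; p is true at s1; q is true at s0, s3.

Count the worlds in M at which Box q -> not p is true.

Let φ = Box q -> not p. Evaluate φ at each world:
  s0 (successors {s1}): φ is true.
  s1 (successors {s0, s1, s2}): φ is true.
  s2 (successors {s1}): φ is true.
  s3 (successors ∅): φ is true.
For instance, at s0:
  At s0: Box q is false, not p is true, so Box q -> not p is true.
    At s0: Box q requires q at every successor {s1}.
      q fails at s1, so Box q is false at s0.
Satisfying worlds: {s0, s1, s2, s3}

4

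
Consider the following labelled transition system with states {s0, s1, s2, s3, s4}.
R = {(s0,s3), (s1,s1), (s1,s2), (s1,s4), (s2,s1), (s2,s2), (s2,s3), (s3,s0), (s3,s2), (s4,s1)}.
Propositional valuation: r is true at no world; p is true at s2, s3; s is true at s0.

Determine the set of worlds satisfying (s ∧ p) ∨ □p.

s0

Let φ = (s ∧ p) ∨ □p. Evaluate φ at each world:
  s0 (successors {s3}): φ is true.
  s1 (successors {s1, s2, s4}): φ is false.
  s2 (successors {s1, s2, s3}): φ is false.
  s3 (successors {s0, s2}): φ is false.
  s4 (successors {s1}): φ is false.
For instance, at s1:
  At s1: s ∧ p is false, □p is false, so (s ∧ p) ∨ □p is false.
    At s1: □p requires p at every successor {s1, s2, s4}.
      p fails at s1, so □p is false at s1.
Satisfying worlds: {s0}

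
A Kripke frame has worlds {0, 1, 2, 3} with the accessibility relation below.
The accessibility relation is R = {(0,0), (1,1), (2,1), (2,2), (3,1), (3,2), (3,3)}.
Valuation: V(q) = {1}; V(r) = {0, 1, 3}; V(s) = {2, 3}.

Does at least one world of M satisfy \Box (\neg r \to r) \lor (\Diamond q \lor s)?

Let φ = \Box (\neg r \to r) \lor (\Diamond q \lor s). Evaluate φ at each world:
  0 (successors {0}): φ is true.
  1 (successors {1}): φ is true.
  2 (successors {1, 2}): φ is true.
  3 (successors {1, 2, 3}): φ is true.
Detail at 0 (witness):
  At 0: \Box (\neg r \to r) is true, \Diamond q \lor s is false, so \Box (\neg r \to r) \lor (\Diamond q \lor s) is true.
    At 0: \Box (\neg r \to r) requires \neg r \to r at every successor {0}.
      At 0: \neg r \to r is true.
    So \Box (\neg r \to r) is true at 0.
    At 0: \Diamond q is false, s is false, so \Diamond q \lor s is false.
      At 0: \Diamond q requires q at some successor in {0}.
        At 0: q is false.
      So \Diamond q is false at 0.

Yes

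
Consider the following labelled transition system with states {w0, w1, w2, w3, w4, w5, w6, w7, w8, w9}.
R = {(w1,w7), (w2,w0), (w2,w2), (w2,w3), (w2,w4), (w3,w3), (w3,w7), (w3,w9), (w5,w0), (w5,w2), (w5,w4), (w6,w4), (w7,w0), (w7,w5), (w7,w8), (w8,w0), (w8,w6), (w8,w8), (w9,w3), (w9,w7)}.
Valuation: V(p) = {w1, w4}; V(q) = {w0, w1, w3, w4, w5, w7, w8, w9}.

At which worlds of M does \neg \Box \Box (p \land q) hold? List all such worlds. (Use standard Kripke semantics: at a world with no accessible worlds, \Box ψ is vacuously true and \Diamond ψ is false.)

w1, w2, w3, w5, w7, w8, w9

Let φ = \neg \Box \Box (p \land q). Evaluate φ at each world:
  w0 (successors ∅): φ is false.
  w1 (successors {w7}): φ is true.
  w2 (successors {w0, w2, w3, w4}): φ is true.
  w3 (successors {w3, w7, w9}): φ is true.
  w4 (successors ∅): φ is false.
  w5 (successors {w0, w2, w4}): φ is true.
  w6 (successors {w4}): φ is false.
  w7 (successors {w0, w5, w8}): φ is true.
  w8 (successors {w0, w6, w8}): φ is true.
  w9 (successors {w3, w7}): φ is true.
For instance, at w1:
  At w1: \Box \Box (p \land q) is false, so \neg \Box \Box (p \land q) is true.
    At w1: \Box \Box (p \land q) requires \Box (p \land q) at every successor {w7}.
      \Box (p \land q) fails at w7, so \Box \Box (p \land q) is false at w1.
Satisfying worlds: {w1, w2, w3, w5, w7, w8, w9}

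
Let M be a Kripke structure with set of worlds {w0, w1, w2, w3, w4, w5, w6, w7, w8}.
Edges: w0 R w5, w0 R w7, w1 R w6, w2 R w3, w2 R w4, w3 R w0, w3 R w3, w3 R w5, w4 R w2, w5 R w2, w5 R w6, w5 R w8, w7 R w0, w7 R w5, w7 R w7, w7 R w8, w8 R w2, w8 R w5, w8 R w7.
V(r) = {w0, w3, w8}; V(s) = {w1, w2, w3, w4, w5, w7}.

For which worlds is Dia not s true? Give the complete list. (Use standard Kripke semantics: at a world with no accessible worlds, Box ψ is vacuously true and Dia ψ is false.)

w1, w3, w5, w7

Recall that Dia ψ holds at a world iff ψ holds at some accessible world.
Let φ = Dia not s. Evaluate φ at each world:
  w0 (successors {w5, w7}): φ is false.
  w1 (successors {w6}): φ is true.
  w2 (successors {w3, w4}): φ is false.
  w3 (successors {w0, w3, w5}): φ is true.
  w4 (successors {w2}): φ is false.
  w5 (successors {w2, w6, w8}): φ is true.
  w6 (successors ∅): φ is false.
  w7 (successors {w0, w5, w7, w8}): φ is true.
  w8 (successors {w2, w5, w7}): φ is false.
For instance, at w1:
  At w1: Dia not s requires not s at some successor in {w6}.
    not s holds at w6, so Dia not s is true at w1.
Satisfying worlds: {w1, w3, w5, w7}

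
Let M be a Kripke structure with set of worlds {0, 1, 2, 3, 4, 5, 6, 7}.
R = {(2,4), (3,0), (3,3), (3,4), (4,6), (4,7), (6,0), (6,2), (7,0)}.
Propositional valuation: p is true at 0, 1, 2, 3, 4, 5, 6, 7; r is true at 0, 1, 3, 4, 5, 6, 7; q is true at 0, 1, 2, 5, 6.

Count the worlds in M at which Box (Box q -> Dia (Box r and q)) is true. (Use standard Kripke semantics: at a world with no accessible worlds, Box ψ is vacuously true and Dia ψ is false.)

Let φ = Box (Box q -> Dia (Box r and q)). Evaluate φ at each world:
  0 (successors ∅): φ is true.
  1 (successors ∅): φ is true.
  2 (successors {4}): φ is true.
  3 (successors {0, 3, 4}): φ is false.
  4 (successors {6, 7}): φ is true.
  5 (successors ∅): φ is true.
  6 (successors {0, 2}): φ is false.
  7 (successors {0}): φ is false.
For instance, at 6:
  At 6: Box (Box q -> Dia (Box r and q)) requires Box q -> Dia (Box r and q) at every successor {0, 2}.
    Box q -> Dia (Box r and q) fails at 0, so Box (Box q -> Dia (Box r and q)) is false at 6.
      At 0: Box q is true, Dia (Box r and q) is false, so Box q -> Dia (Box r and q) is false.
Satisfying worlds: {0, 1, 2, 4, 5}

5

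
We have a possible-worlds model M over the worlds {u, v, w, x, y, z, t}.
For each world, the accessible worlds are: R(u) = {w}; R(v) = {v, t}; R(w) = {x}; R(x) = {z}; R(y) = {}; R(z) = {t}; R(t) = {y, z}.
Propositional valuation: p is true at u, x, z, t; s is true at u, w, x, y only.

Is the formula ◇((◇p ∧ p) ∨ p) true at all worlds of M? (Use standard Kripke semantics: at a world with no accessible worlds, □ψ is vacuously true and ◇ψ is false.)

Let φ = ◇((◇p ∧ p) ∨ p). Evaluate φ at each world:
  u (successors {w}): φ is false.
  v (successors {v, t}): φ is true.
  w (successors {x}): φ is true.
  x (successors {z}): φ is true.
  y (successors ∅): φ is false.
  z (successors {t}): φ is true.
  t (successors {y, z}): φ is true.
Detail at u (counterexample):
  At u: ◇((◇p ∧ p) ∨ p) requires (◇p ∧ p) ∨ p at some successor in {w}.
    At w: (◇p ∧ p) ∨ p is false.
  So ◇((◇p ∧ p) ∨ p) is false at u.

No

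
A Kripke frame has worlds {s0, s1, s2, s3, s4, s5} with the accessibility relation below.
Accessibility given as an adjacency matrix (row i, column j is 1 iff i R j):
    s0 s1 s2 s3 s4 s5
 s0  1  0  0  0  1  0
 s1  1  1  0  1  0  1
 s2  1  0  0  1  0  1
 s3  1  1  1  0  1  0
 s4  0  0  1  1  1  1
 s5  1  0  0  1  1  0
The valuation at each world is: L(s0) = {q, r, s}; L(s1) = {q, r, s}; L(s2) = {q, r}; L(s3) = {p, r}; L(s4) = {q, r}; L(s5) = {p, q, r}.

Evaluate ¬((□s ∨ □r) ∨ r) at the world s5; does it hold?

At s5: (□s ∨ □r) ∨ r is true, so ¬((□s ∨ □r) ∨ r) is false.
  At s5: □s ∨ □r is true, r is true, so (□s ∨ □r) ∨ r is true.
    At s5: □s is false, □r is true, so □s ∨ □r is true.
      At s5: □s requires s at every successor {s0, s3, s4}.
        s fails at s3, so □s is false at s5.
      At s5: □r requires r at every successor {s0, s3, s4}.
        At s0: r is true.
        At s3: r is true.
        At s4: r is true.
      So □r is true at s5.

No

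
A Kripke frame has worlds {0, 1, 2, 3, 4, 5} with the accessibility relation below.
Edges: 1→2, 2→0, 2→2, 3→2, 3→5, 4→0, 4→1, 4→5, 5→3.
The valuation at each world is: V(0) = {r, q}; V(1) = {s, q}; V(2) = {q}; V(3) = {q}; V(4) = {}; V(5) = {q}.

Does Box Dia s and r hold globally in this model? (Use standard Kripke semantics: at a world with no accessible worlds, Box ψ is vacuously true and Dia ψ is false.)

Let φ = Box Dia s and r. Evaluate φ at each world:
  0 (successors ∅): φ is true.
  1 (successors {2}): φ is false.
  2 (successors {0, 2}): φ is false.
  3 (successors {2, 5}): φ is false.
  4 (successors {0, 1, 5}): φ is false.
  5 (successors {3}): φ is false.
Detail at 1 (counterexample):
  At 1: Box Dia s is false, r is false, so Box Dia s and r is false.
    At 1: Box Dia s requires Dia s at every successor {2}.
      Dia s fails at 2, so Box Dia s is false at 1.

No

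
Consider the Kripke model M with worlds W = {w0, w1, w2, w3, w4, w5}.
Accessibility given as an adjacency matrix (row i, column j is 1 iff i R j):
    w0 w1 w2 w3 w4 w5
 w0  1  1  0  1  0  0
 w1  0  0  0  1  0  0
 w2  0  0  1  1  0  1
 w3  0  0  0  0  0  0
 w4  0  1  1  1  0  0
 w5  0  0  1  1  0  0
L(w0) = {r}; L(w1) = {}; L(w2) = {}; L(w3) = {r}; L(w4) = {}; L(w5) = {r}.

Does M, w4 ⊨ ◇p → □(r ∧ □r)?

At w4: ◇p is false, □(r ∧ □r) is false, so ◇p → □(r ∧ □r) is true.
  At w4: ◇p requires p at some successor in {w1, w2, w3}.
    At w1: p is false.
    At w2: p is false.
    At w3: p is false.
  So ◇p is false at w4.
  At w4: □(r ∧ □r) requires r ∧ □r at every successor {w1, w2, w3}.
    r ∧ □r fails at w1, so □(r ∧ □r) is false at w4.
      At w1: r is false, □r is true, so r ∧ □r is false.

Yes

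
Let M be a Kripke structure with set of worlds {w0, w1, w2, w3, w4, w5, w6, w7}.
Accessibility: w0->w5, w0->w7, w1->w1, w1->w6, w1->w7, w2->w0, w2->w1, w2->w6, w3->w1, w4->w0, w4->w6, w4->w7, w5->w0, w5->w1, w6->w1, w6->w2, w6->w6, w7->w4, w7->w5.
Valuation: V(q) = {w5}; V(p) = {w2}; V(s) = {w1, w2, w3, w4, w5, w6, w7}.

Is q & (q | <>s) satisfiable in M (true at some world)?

Yes

Let φ = q & (q | <>s). Evaluate φ at each world:
  w0 (successors {w5, w7}): φ is false.
  w1 (successors {w1, w6, w7}): φ is false.
  w2 (successors {w0, w1, w6}): φ is false.
  w3 (successors {w1}): φ is false.
  w4 (successors {w0, w6, w7}): φ is false.
  w5 (successors {w0, w1}): φ is true.
  w6 (successors {w1, w2, w6}): φ is false.
  w7 (successors {w4, w5}): φ is false.
Detail at w5 (witness):
  At w5: q is true, q | <>s is true, so q & (q | <>s) is true.
    At w5: q is true, <>s is true, so q | <>s is true.
      At w5: <>s requires s at some successor in {w0, w1}.
        s holds at w1, so <>s is true at w5.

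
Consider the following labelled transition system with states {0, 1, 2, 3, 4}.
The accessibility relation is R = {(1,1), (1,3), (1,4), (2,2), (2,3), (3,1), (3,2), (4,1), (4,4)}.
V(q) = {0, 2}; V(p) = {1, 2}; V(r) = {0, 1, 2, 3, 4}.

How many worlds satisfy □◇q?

2

Let φ = □◇q. Evaluate φ at each world:
  0 (successors ∅): φ is true.
  1 (successors {1, 3, 4}): φ is false.
  2 (successors {2, 3}): φ is true.
  3 (successors {1, 2}): φ is false.
  4 (successors {1, 4}): φ is false.
For instance, at 4:
  At 4: □◇q requires ◇q at every successor {1, 4}.
    ◇q fails at 1, so □◇q is false at 4.
      At 1: ◇q requires q at some successor in {1, 3, 4}.
        At 1: q is false.
        At 3: q is false.
        At 4: q is false.
      So ◇q is false at 1.
Satisfying worlds: {0, 2}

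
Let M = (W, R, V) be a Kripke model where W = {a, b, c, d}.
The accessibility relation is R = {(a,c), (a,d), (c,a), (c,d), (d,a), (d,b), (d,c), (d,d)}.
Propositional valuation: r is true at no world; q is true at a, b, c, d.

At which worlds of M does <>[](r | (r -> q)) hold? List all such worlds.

Recall that []ψ holds at a world iff ψ holds at every accessible world, and <>ψ holds iff ψ holds at some accessible world.
Let φ = <>[](r | (r -> q)). Evaluate φ at each world:
  a (successors {c, d}): φ is true.
  b (successors ∅): φ is false.
  c (successors {a, d}): φ is true.
  d (successors {a, b, c, d}): φ is true.
For instance, at a:
  At a: <>[](r | (r -> q)) requires [](r | (r -> q)) at some successor in {c, d}.
    [](r | (r -> q)) holds at c, so <>[](r | (r -> q)) is true at a.
      At c: [](r | (r -> q)) requires r | (r -> q) at every successor {a, d}.
        At a: r | (r -> q) is true.
        At d: r | (r -> q) is true.
      So [](r | (r -> q)) is true at c.
Satisfying worlds: {a, c, d}

a, c, d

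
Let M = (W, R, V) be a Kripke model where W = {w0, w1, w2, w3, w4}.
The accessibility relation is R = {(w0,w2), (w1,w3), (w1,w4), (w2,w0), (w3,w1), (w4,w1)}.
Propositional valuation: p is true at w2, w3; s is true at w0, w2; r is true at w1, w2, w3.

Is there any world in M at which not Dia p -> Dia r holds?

Yes

Recall that Dia ψ holds at a world iff ψ holds at some accessible world.
Let φ = not Dia p -> Dia r. Evaluate φ at each world:
  w0 (successors {w2}): φ is true.
  w1 (successors {w3, w4}): φ is true.
  w2 (successors {w0}): φ is false.
  w3 (successors {w1}): φ is true.
  w4 (successors {w1}): φ is true.
Detail at w0 (witness):
  At w0: not Dia p is false, Dia r is true, so not Dia p -> Dia r is true.
    At w0: Dia p is true, so not Dia p is false.
      At w0: Dia p requires p at some successor in {w2}.
        p holds at w2, so Dia p is true at w0.
    At w0: Dia r requires r at some successor in {w2}.
      r holds at w2, so Dia r is true at w0.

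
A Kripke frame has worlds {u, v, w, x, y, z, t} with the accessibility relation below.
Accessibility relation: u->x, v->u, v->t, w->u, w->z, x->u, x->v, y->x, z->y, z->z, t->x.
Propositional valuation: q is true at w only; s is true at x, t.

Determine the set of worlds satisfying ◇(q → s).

u, v, w, x, y, z, t

Let φ = ◇(q → s). Evaluate φ at each world:
  u (successors {x}): φ is true.
  v (successors {u, t}): φ is true.
  w (successors {u, z}): φ is true.
  x (successors {u, v}): φ is true.
  y (successors {x}): φ is true.
  z (successors {y, z}): φ is true.
  t (successors {x}): φ is true.
For instance, at z:
  At z: ◇(q → s) requires q → s at some successor in {y, z}.
    q → s holds at y, so ◇(q → s) is true at z.
Satisfying worlds: {u, v, w, x, y, z, t}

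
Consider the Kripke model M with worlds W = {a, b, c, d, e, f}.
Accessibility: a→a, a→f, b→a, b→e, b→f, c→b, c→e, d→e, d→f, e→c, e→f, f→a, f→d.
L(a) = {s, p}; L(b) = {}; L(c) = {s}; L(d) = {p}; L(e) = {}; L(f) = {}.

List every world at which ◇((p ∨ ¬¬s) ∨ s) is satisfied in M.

Let φ = ◇((p ∨ ¬¬s) ∨ s). Evaluate φ at each world:
  a (successors {a, f}): φ is true.
  b (successors {a, e, f}): φ is true.
  c (successors {b, e}): φ is false.
  d (successors {e, f}): φ is false.
  e (successors {c, f}): φ is true.
  f (successors {a, d}): φ is true.
For instance, at b:
  At b: ◇((p ∨ ¬¬s) ∨ s) requires (p ∨ ¬¬s) ∨ s at some successor in {a, e, f}.
    (p ∨ ¬¬s) ∨ s holds at a, so ◇((p ∨ ¬¬s) ∨ s) is true at b.
Satisfying worlds: {a, b, e, f}

a, b, e, f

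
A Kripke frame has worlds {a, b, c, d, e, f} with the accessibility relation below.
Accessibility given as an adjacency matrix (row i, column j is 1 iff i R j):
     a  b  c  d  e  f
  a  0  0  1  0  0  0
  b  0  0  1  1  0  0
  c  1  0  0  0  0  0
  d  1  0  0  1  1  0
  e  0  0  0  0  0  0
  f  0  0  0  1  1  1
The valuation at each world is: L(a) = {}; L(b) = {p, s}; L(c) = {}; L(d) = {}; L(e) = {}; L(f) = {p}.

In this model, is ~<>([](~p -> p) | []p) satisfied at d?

No

Recall that []ψ holds at a world iff ψ holds at every accessible world, and <>ψ holds iff ψ holds at some accessible world.
At d: <>([](~p -> p) | []p) is true, so ~<>([](~p -> p) | []p) is false.
  At d: <>([](~p -> p) | []p) requires [](~p -> p) | []p at some successor in {a, d, e}.
    [](~p -> p) | []p holds at e, so <>([](~p -> p) | []p) is true at d.
      At e: [](~p -> p) is true, []p is true, so [](~p -> p) | []p is true.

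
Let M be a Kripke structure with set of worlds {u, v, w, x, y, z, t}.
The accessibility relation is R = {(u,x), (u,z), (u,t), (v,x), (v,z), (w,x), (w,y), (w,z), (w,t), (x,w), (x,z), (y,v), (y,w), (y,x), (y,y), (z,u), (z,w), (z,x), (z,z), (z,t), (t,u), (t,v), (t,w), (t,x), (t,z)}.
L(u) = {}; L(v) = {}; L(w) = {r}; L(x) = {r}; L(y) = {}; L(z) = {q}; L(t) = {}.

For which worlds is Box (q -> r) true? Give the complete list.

Let φ = Box (q -> r). Evaluate φ at each world:
  u (successors {x, z, t}): φ is false.
  v (successors {x, z}): φ is false.
  w (successors {x, y, z, t}): φ is false.
  x (successors {w, z}): φ is false.
  y (successors {v, w, x, y}): φ is true.
  z (successors {u, w, x, z, t}): φ is false.
  t (successors {u, v, w, x, z}): φ is false.
For instance, at y:
  At y: Box (q -> r) requires q -> r at every successor {v, w, x, y}.
    At v: q -> r is true.
    At w: q -> r is true.
    At x: q -> r is true.
    At y: q -> r is true.
  So Box (q -> r) is true at y.
Satisfying worlds: {y}

y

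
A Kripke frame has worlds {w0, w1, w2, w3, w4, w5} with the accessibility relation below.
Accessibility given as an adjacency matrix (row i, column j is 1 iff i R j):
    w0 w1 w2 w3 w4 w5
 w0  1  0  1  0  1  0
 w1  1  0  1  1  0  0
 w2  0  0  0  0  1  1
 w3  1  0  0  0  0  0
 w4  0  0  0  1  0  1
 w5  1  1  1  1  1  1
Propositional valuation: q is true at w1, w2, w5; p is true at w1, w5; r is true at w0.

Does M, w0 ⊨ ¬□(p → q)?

No

At w0: □(p → q) is true, so ¬□(p → q) is false.
  At w0: □(p → q) requires p → q at every successor {w0, w2, w4}.
    At w0: p → q is true.
    At w2: p → q is true.
    At w4: p → q is true.
  So □(p → q) is true at w0.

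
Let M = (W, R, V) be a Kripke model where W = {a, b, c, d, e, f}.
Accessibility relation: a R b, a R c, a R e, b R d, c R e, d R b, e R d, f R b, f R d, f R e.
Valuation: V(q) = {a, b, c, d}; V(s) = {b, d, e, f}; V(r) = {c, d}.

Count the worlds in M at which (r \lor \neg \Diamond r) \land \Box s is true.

2

Let φ = (r \lor \neg \Diamond r) \land \Box s. Evaluate φ at each world:
  a (successors {b, c, e}): φ is false.
  b (successors {d}): φ is false.
  c (successors {e}): φ is true.
  d (successors {b}): φ is true.
  e (successors {d}): φ is false.
  f (successors {b, d, e}): φ is false.
For instance, at d:
  At d: r \lor \neg \Diamond r is true, \Box s is true, so (r \lor \neg \Diamond r) \land \Box s is true.
    At d: r is true, \neg \Diamond r is true, so r \lor \neg \Diamond r is true.
      At d: \Diamond r is false, so \neg \Diamond r is true.
    At d: \Box s requires s at every successor {b}.
      At b: s is true.
    So \Box s is true at d.
Satisfying worlds: {c, d}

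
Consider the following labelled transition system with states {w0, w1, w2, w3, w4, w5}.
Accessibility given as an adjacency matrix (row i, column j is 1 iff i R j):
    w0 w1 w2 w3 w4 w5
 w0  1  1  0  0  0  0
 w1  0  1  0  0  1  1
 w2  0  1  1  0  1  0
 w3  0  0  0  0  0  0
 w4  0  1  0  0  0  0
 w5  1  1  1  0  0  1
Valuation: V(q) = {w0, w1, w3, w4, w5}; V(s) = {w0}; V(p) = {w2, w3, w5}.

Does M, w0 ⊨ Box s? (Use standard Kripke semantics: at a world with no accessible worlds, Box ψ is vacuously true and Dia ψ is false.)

No

Recall that Box ψ holds at a world iff ψ holds at every accessible world, and Dia ψ holds iff ψ holds at some accessible world.
At w0: Box s requires s at every successor {w0, w1}.
  s fails at w1, so Box s is false at w0.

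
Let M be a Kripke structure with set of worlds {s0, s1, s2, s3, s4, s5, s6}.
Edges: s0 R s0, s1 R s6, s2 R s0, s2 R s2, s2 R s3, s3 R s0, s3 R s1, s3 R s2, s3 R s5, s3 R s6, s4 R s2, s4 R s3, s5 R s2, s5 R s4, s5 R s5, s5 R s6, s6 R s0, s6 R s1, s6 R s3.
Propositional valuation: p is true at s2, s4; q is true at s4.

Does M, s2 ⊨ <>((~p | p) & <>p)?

Yes

At s2: <>((~p | p) & <>p) requires (~p | p) & <>p at some successor in {s0, s2, s3}.
  (~p | p) & <>p holds at s2, so <>((~p | p) & <>p) is true at s2.
    At s2: ~p | p is true, <>p is true, so (~p | p) & <>p is true.
      At s2: <>p requires p at some successor in {s0, s2, s3}.
        p holds at s2, so <>p is true at s2.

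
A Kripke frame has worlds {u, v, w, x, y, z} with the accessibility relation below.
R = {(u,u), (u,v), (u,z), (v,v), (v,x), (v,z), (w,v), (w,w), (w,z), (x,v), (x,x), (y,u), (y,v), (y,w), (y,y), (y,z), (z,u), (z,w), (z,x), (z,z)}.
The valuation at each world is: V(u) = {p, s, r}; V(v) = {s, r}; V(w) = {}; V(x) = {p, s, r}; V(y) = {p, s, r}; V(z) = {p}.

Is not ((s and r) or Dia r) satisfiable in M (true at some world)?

Recall that Dia ψ holds at a world iff ψ holds at some accessible world.
Let φ = not ((s and r) or Dia r). Evaluate φ at each world:
  u (successors {u, v, z}): φ is false.
  v (successors {v, x, z}): φ is false.
  w (successors {v, w, z}): φ is false.
  x (successors {v, x}): φ is false.
  y (successors {u, v, w, y, z}): φ is false.
  z (successors {u, w, x, z}): φ is false.
For instance, at u:
  At u: (s and r) or Dia r is true, so not ((s and r) or Dia r) is false.
    At u: s and r is true, Dia r is true, so (s and r) or Dia r is true.
      At u: Dia r requires r at some successor in {u, v, z}.
        r holds at u, so Dia r is true at u.

No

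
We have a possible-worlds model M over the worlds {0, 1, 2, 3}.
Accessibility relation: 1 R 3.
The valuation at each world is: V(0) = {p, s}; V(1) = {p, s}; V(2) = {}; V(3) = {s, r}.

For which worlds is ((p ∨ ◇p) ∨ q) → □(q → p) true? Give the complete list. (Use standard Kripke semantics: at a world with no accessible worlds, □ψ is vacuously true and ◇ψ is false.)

Let φ = ((p ∨ ◇p) ∨ q) → □(q → p). Evaluate φ at each world:
  0 (successors ∅): φ is true.
  1 (successors {3}): φ is true.
  2 (successors ∅): φ is true.
  3 (successors ∅): φ is true.
For instance, at 1:
  At 1: (p ∨ ◇p) ∨ q is true, □(q → p) is true, so ((p ∨ ◇p) ∨ q) → □(q → p) is true.
    At 1: p ∨ ◇p is true, q is false, so (p ∨ ◇p) ∨ q is true.
      At 1: p is true, ◇p is false, so p ∨ ◇p is true.
    At 1: □(q → p) requires q → p at every successor {3}.
      At 3: q → p is true.
    So □(q → p) is true at 1.
Satisfying worlds: {0, 1, 2, 3}

0, 1, 2, 3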